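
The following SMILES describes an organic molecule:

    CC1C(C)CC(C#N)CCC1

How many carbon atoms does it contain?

Count every carbon token in the SMILES (each C, including those in ring-closure positions and inside branches).
Carbon count: 10.

10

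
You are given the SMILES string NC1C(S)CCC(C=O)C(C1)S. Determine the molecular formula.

C8H15NOS2

Walk through each heavy atom and fill implicit hydrogens from standard valence (C 4, N 3, O 2, S 2, halogen 1):
  atom 1: N, bond orders sum to 1 (valence 3) → 2 H
  atom 2: C, bond orders sum to 3 (valence 4) → 1 H
  atom 3: C, bond orders sum to 3 (valence 4) → 1 H
  atom 4: S, bond orders sum to 1 (valence 2) → 1 H
  atom 5: C, bond orders sum to 2 (valence 4) → 2 H
  atom 6: C, bond orders sum to 2 (valence 4) → 2 H
  atom 7: C, bond orders sum to 3 (valence 4) → 1 H
  atom 8: C, bond orders sum to 3 (valence 4) → 1 H
  atom 9: O, bond orders sum to 2 (valence 2) → 0 H
  atom 10: C, bond orders sum to 3 (valence 4) → 1 H
  atom 11: C, bond orders sum to 2 (valence 4) → 2 H
  atom 12: S, bond orders sum to 1 (valence 2) → 1 H
Totals → C:8, H:15, N:1, O:1, S:2.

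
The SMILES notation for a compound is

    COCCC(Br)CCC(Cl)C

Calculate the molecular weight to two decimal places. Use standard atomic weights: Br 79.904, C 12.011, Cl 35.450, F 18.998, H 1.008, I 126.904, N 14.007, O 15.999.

First, the molecular formula is C8H16BrClO (counting implicit H from valence).
  Br: 1 × 79.904 = 79.904
  C: 8 × 12.011 = 96.088
  Cl: 1 × 35.450 = 35.450
  H: 16 × 1.008 = 16.128
  O: 1 × 15.999 = 15.999
Sum: 1×79.904 + 8×12.011 + 1×35.450 + 16×1.008 + 1×15.999 = 243.569 → 243.57 g/mol.

243.57 g/mol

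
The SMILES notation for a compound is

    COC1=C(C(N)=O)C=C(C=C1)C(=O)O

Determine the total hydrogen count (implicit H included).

9

Walk through each heavy atom and fill implicit hydrogens from standard valence (C 4, N 3, O 2, S 2, halogen 1):
  atom 1: C, bond orders sum to 1 (valence 4) → 3 H
  atom 2: O, bond orders sum to 2 (valence 2) → 0 H
  atom 3: C, bond orders sum to 4 (valence 4) → 0 H
  atom 4: C, bond orders sum to 4 (valence 4) → 0 H
  atom 5: C, bond orders sum to 4 (valence 4) → 0 H
  atom 6: N, bond orders sum to 1 (valence 3) → 2 H
  atom 7: O, bond orders sum to 2 (valence 2) → 0 H
  atom 8: C, bond orders sum to 3 (valence 4) → 1 H
  atom 9: C, bond orders sum to 4 (valence 4) → 0 H
  atom 10: C, bond orders sum to 3 (valence 4) → 1 H
  atom 11: C, bond orders sum to 3 (valence 4) → 1 H
  atom 12: C, bond orders sum to 4 (valence 4) → 0 H
  atom 13: O, bond orders sum to 2 (valence 2) → 0 H
  atom 14: O, bond orders sum to 1 (valence 2) → 1 H
Total hydrogens: 9.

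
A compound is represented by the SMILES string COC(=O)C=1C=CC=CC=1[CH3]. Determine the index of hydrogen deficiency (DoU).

Molecular formula: C9H10O2.
DoU = (2C + 2 + N − H − X) / 2, where X is the halogen count and O/S are ignored.
    = (2·9 + 2 + 0 − 10 − 0) / 2 = 10 / 2 = 5.

5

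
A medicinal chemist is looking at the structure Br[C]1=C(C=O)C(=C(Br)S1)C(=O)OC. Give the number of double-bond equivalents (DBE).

Molecular formula: C7H4Br2O3S.
DoU = (2C + 2 + N − H − X) / 2, where X is the halogen count and O/S are ignored.
    = (2·7 + 2 + 0 − 4 − 2) / 2 = 10 / 2 = 5.

5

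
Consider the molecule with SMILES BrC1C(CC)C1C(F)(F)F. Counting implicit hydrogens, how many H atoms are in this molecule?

Walk through each heavy atom and fill implicit hydrogens from standard valence (C 4, N 3, O 2, S 2, halogen 1):
  atom 1: Br (halogen, monovalent) → 0 H
  atom 2: C, bond orders sum to 3 (valence 4) → 1 H
  atom 3: C, bond orders sum to 3 (valence 4) → 1 H
  atom 4: C, bond orders sum to 2 (valence 4) → 2 H
  atom 5: C, bond orders sum to 1 (valence 4) → 3 H
  atom 6: C, bond orders sum to 3 (valence 4) → 1 H
  atom 7: C, bond orders sum to 4 (valence 4) → 0 H
  atom 8: F (halogen, monovalent) → 0 H
  atom 9: F (halogen, monovalent) → 0 H
  atom 10: F (halogen, monovalent) → 0 H
Total hydrogens: 8.

8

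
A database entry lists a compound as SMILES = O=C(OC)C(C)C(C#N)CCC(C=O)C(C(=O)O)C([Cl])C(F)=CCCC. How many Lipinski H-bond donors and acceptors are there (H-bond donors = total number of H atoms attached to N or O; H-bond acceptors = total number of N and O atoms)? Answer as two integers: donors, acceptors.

Donors: find every N or O and count the H atoms it carries.
  atom 1 (O): bond orders sum to 2 → 0 H
  atom 3 (O): bond orders sum to 2 → 0 H
  atom 9 (N): bond orders sum to 3 → 0 H
  atom 14 (O): bond orders sum to 2 → 0 H
  atom 17 (O): bond orders sum to 2 → 0 H
  atom 18 (O): bond orders sum to 1 → 1 H
Lipinski HBD = 1.
Acceptors: N atoms = 1, O atoms = 5 → HBA = 6.

1, 6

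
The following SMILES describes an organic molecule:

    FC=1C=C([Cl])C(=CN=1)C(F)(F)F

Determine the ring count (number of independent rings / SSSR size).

1

In SMILES, each pair of matching ring-closure digits denotes one ring-closing bond; the number of such bonds equals the number of independent rings.
Ring-closure bonds here: 1.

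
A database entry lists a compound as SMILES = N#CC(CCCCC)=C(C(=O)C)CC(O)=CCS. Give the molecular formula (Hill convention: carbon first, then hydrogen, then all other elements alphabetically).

C14H21NO2S

Walk through each heavy atom and fill implicit hydrogens from standard valence (C 4, N 3, O 2, S 2, halogen 1):
  atom 1: N, bond orders sum to 3 (valence 3) → 0 H
  atom 2: C, bond orders sum to 4 (valence 4) → 0 H
  atom 3: C, bond orders sum to 4 (valence 4) → 0 H
  atom 4: C, bond orders sum to 2 (valence 4) → 2 H
  atom 5: C, bond orders sum to 2 (valence 4) → 2 H
  atom 6: C, bond orders sum to 2 (valence 4) → 2 H
  atom 7: C, bond orders sum to 2 (valence 4) → 2 H
  atom 8: C, bond orders sum to 1 (valence 4) → 3 H
  atom 9: C, bond orders sum to 4 (valence 4) → 0 H
  atom 10: C, bond orders sum to 4 (valence 4) → 0 H
  atom 11: O, bond orders sum to 2 (valence 2) → 0 H
  atom 12: C, bond orders sum to 1 (valence 4) → 3 H
  atom 13: C, bond orders sum to 2 (valence 4) → 2 H
  atom 14: C, bond orders sum to 4 (valence 4) → 0 H
  atom 15: O, bond orders sum to 1 (valence 2) → 1 H
  atom 16: C, bond orders sum to 3 (valence 4) → 1 H
  atom 17: C, bond orders sum to 2 (valence 4) → 2 H
  atom 18: S, bond orders sum to 1 (valence 2) → 1 H
Totals → C:14, H:21, N:1, O:2, S:1.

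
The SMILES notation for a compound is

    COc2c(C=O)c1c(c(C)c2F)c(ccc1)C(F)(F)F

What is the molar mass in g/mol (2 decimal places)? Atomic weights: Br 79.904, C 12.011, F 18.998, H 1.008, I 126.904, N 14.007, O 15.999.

286.22 g/mol

First, the molecular formula is C14H10F4O2 (counting implicit H from valence).
  C: 14 × 12.011 = 168.154
  F: 4 × 18.998 = 75.992
  H: 10 × 1.008 = 10.080
  O: 2 × 15.999 = 31.998
Sum: 14×12.011 + 4×18.998 + 10×1.008 + 2×15.999 = 286.224 → 286.22 g/mol.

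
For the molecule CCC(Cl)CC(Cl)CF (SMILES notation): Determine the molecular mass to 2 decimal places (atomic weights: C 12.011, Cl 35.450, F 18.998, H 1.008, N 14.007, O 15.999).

First, the molecular formula is C6H11Cl2F (counting implicit H from valence).
  C: 6 × 12.011 = 72.066
  Cl: 2 × 35.450 = 70.900
  F: 1 × 18.998 = 18.998
  H: 11 × 1.008 = 11.088
Sum: 6×12.011 + 2×35.450 + 1×18.998 + 11×1.008 = 173.052 → 173.05 g/mol.

173.05 g/mol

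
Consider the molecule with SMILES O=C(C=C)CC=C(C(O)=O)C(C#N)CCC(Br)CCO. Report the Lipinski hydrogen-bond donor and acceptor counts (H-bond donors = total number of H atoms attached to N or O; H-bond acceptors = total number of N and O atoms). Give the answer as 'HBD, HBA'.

2, 5

Donors: find every N or O and count the H atoms it carries.
  atom 1 (O): bond orders sum to 2 → 0 H
  atom 9 (O): bond orders sum to 1 → 1 H
  atom 10 (O): bond orders sum to 2 → 0 H
  atom 13 (N): bond orders sum to 3 → 0 H
  atom 20 (O): bond orders sum to 1 → 1 H
Lipinski HBD = 2.
Acceptors: N atoms = 1, O atoms = 4 → HBA = 5.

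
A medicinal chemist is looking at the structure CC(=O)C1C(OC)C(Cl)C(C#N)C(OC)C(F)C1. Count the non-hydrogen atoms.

Every atom symbol written in the SMILES (organic subset) is one heavy atom; implicit H are not written.
Heavy atoms by element → C:12, Cl:1, F:1, N:1, O:3.
Total: 18.

18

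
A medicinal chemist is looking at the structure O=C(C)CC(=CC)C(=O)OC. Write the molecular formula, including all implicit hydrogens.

C8H12O3

Walk through each heavy atom and fill implicit hydrogens from standard valence (C 4, N 3, O 2, S 2, halogen 1):
  atom 1: O, bond orders sum to 2 (valence 2) → 0 H
  atom 2: C, bond orders sum to 4 (valence 4) → 0 H
  atom 3: C, bond orders sum to 1 (valence 4) → 3 H
  atom 4: C, bond orders sum to 2 (valence 4) → 2 H
  atom 5: C, bond orders sum to 4 (valence 4) → 0 H
  atom 6: C, bond orders sum to 3 (valence 4) → 1 H
  atom 7: C, bond orders sum to 1 (valence 4) → 3 H
  atom 8: C, bond orders sum to 4 (valence 4) → 0 H
  atom 9: O, bond orders sum to 2 (valence 2) → 0 H
  atom 10: O, bond orders sum to 2 (valence 2) → 0 H
  atom 11: C, bond orders sum to 1 (valence 4) → 3 H
Totals → C:8, H:12, O:3.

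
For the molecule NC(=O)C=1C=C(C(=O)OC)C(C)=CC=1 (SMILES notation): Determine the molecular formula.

Walk through each heavy atom and fill implicit hydrogens from standard valence (C 4, N 3, O 2, S 2, halogen 1):
  atom 1: N, bond orders sum to 1 (valence 3) → 2 H
  atom 2: C, bond orders sum to 4 (valence 4) → 0 H
  atom 3: O, bond orders sum to 2 (valence 2) → 0 H
  atom 4: C, bond orders sum to 4 (valence 4) → 0 H
  atom 5: C, bond orders sum to 3 (valence 4) → 1 H
  atom 6: C, bond orders sum to 4 (valence 4) → 0 H
  atom 7: C, bond orders sum to 4 (valence 4) → 0 H
  atom 8: O, bond orders sum to 2 (valence 2) → 0 H
  atom 9: O, bond orders sum to 2 (valence 2) → 0 H
  atom 10: C, bond orders sum to 1 (valence 4) → 3 H
  atom 11: C, bond orders sum to 4 (valence 4) → 0 H
  atom 12: C, bond orders sum to 1 (valence 4) → 3 H
  atom 13: C, bond orders sum to 3 (valence 4) → 1 H
  atom 14: C, bond orders sum to 3 (valence 4) → 1 H
Totals → C:10, H:11, N:1, O:3.
In Hill order: C10H11NO3.

C10H11NO3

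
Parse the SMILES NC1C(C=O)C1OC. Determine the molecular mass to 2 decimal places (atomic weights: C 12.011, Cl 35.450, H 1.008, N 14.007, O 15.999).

115.13 g/mol

First, the molecular formula is C5H9NO2 (counting implicit H from valence).
  C: 5 × 12.011 = 60.055
  H: 9 × 1.008 = 9.072
  N: 1 × 14.007 = 14.007
  O: 2 × 15.999 = 31.998
Sum: 5×12.011 + 9×1.008 + 1×14.007 + 2×15.999 = 115.132 → 115.13 g/mol.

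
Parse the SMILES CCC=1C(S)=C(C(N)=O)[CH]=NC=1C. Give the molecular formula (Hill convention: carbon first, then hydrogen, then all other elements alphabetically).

C9H12N2OS

Walk through each heavy atom and fill implicit hydrogens from standard valence (C 4, N 3, O 2, S 2, halogen 1):
  atom 1: C, bond orders sum to 1 (valence 4) → 3 H
  atom 2: C, bond orders sum to 2 (valence 4) → 2 H
  atom 3: C, bond orders sum to 4 (valence 4) → 0 H
  atom 4: C, bond orders sum to 4 (valence 4) → 0 H
  atom 5: S, bond orders sum to 1 (valence 2) → 1 H
  atom 6: C, bond orders sum to 4 (valence 4) → 0 H
  atom 7: C, bond orders sum to 4 (valence 4) → 0 H
  atom 8: N, bond orders sum to 1 (valence 3) → 2 H
  atom 9: O, bond orders sum to 2 (valence 2) → 0 H
  atom 10: C with explicit H count 1
  atom 11: N, bond orders sum to 3 (valence 3) → 0 H
  atom 12: C, bond orders sum to 4 (valence 4) → 0 H
  atom 13: C, bond orders sum to 1 (valence 4) → 3 H
Totals → C:9, H:12, N:2, O:1, S:1.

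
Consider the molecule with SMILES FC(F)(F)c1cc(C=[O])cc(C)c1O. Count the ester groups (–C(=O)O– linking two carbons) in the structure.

0

Scan the SMILES for the ester motif — none present.
Groups that are present: 1 aldehyde, 1 hydroxyl.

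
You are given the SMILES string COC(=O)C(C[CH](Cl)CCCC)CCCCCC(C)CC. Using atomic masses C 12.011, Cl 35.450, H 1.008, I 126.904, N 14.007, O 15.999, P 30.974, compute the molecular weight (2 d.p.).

First, the molecular formula is C18H35ClO2 (counting implicit H from valence).
  C: 18 × 12.011 = 216.198
  Cl: 1 × 35.450 = 35.450
  H: 35 × 1.008 = 35.280
  O: 2 × 15.999 = 31.998
Sum: 18×12.011 + 1×35.450 + 35×1.008 + 2×15.999 = 318.926 → 318.93 g/mol.

318.93 g/mol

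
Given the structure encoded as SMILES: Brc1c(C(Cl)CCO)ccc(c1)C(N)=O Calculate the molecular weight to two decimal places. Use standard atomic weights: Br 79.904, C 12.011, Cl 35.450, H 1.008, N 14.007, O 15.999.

292.56 g/mol

First, the molecular formula is C10H11BrClNO2 (counting implicit H from valence).
  Br: 1 × 79.904 = 79.904
  C: 10 × 12.011 = 120.110
  Cl: 1 × 35.450 = 35.450
  H: 11 × 1.008 = 11.088
  N: 1 × 14.007 = 14.007
  O: 2 × 15.999 = 31.998
Sum: 1×79.904 + 10×12.011 + 1×35.450 + 11×1.008 + 1×14.007 + 2×15.999 = 292.557 → 292.56 g/mol.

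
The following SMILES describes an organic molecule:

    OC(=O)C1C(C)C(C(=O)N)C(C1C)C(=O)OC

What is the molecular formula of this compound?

C11H17NO5

Walk through each heavy atom and fill implicit hydrogens from standard valence (C 4, N 3, O 2, S 2, halogen 1):
  atom 1: O, bond orders sum to 1 (valence 2) → 1 H
  atom 2: C, bond orders sum to 4 (valence 4) → 0 H
  atom 3: O, bond orders sum to 2 (valence 2) → 0 H
  atom 4: C, bond orders sum to 3 (valence 4) → 1 H
  atom 5: C, bond orders sum to 3 (valence 4) → 1 H
  atom 6: C, bond orders sum to 1 (valence 4) → 3 H
  atom 7: C, bond orders sum to 3 (valence 4) → 1 H
  atom 8: C, bond orders sum to 4 (valence 4) → 0 H
  atom 9: O, bond orders sum to 2 (valence 2) → 0 H
  atom 10: N, bond orders sum to 1 (valence 3) → 2 H
  atom 11: C, bond orders sum to 3 (valence 4) → 1 H
  atom 12: C, bond orders sum to 3 (valence 4) → 1 H
  atom 13: C, bond orders sum to 1 (valence 4) → 3 H
  atom 14: C, bond orders sum to 4 (valence 4) → 0 H
  atom 15: O, bond orders sum to 2 (valence 2) → 0 H
  atom 16: O, bond orders sum to 2 (valence 2) → 0 H
  atom 17: C, bond orders sum to 1 (valence 4) → 3 H
Totals → C:11, H:17, N:1, O:5.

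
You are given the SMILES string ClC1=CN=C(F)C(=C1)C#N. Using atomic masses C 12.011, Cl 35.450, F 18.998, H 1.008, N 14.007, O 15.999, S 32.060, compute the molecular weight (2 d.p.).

156.54 g/mol

First, the molecular formula is C6H2ClFN2 (counting implicit H from valence).
  C: 6 × 12.011 = 72.066
  Cl: 1 × 35.450 = 35.450
  F: 1 × 18.998 = 18.998
  H: 2 × 1.008 = 2.016
  N: 2 × 14.007 = 28.014
Sum: 6×12.011 + 1×35.450 + 1×18.998 + 2×1.008 + 2×14.007 = 156.544 → 156.54 g/mol.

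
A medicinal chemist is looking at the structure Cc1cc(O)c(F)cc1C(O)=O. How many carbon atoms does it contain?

Count every carbon token in the SMILES (each C, including those in ring-closure positions and inside branches).
Carbon count: 8.

8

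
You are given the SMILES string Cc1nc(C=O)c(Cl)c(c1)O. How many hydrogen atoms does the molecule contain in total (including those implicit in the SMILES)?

6

Walk through each heavy atom and fill implicit hydrogens from standard valence (C 4, N 3, O 2, S 2, halogen 1); for lowercase aromatic atoms, an aromatic c carries 1 H when it has two neighbours and 0 H with three, and aromatic n carries 0 H:
  atom 1: C, bond orders sum to 1 (valence 4) → 3 H
  atom 2: aromatic c, 3 neighbours → 0 H
  atom 3: aromatic n, 2 neighbours → 0 H
  atom 4: aromatic c, 3 neighbours → 0 H
  atom 5: C, bond orders sum to 3 (valence 4) → 1 H
  atom 6: O, bond orders sum to 2 (valence 2) → 0 H
  atom 7: aromatic c, 3 neighbours → 0 H
  atom 8: Cl (halogen, monovalent) → 0 H
  atom 9: aromatic c, 3 neighbours → 0 H
  atom 10: aromatic c, 2 neighbours → 1 H
  atom 11: O, bond orders sum to 1 (valence 2) → 1 H
Total hydrogens: 6.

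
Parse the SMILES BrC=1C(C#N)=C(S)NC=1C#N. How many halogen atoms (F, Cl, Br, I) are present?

Halogen atoms appear at heavy-atom position 1 (1×Br).
Other groups present: 2 nitrile, 1 thiol.
Halogen count: 1.

1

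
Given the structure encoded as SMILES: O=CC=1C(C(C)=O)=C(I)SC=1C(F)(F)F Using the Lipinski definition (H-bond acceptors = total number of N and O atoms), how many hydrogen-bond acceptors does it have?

2

N atoms: 0; O atoms: 2.
Lipinski HBA = 0 + 2 = 2.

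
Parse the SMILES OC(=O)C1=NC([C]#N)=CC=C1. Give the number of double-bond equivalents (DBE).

Molecular formula: C7H4N2O2.
DoU = (2C + 2 + N − H − X) / 2, where X is the halogen count and O/S are ignored.
    = (2·7 + 2 + 2 − 4 − 0) / 2 = 14 / 2 = 7.

7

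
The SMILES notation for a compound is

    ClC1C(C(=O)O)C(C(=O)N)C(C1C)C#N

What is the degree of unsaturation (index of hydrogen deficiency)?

Molecular formula: C9H11ClN2O3.
DoU = (2C + 2 + N − H − X) / 2, where X is the halogen count and O/S are ignored.
    = (2·9 + 2 + 2 − 11 − 1) / 2 = 10 / 2 = 5.

5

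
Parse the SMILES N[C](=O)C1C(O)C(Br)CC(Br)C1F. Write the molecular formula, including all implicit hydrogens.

C7H10Br2FNO2

Walk through each heavy atom and fill implicit hydrogens from standard valence (C 4, N 3, O 2, S 2, halogen 1):
  atom 1: N, bond orders sum to 1 (valence 3) → 2 H
  atom 2: C with explicit H count 0
  atom 3: O, bond orders sum to 2 (valence 2) → 0 H
  atom 4: C, bond orders sum to 3 (valence 4) → 1 H
  atom 5: C, bond orders sum to 3 (valence 4) → 1 H
  atom 6: O, bond orders sum to 1 (valence 2) → 1 H
  atom 7: C, bond orders sum to 3 (valence 4) → 1 H
  atom 8: Br (halogen, monovalent) → 0 H
  atom 9: C, bond orders sum to 2 (valence 4) → 2 H
  atom 10: C, bond orders sum to 3 (valence 4) → 1 H
  atom 11: Br (halogen, monovalent) → 0 H
  atom 12: C, bond orders sum to 3 (valence 4) → 1 H
  atom 13: F (halogen, monovalent) → 0 H
Totals → C:7, H:10, Br:2, F:1, N:1, O:2.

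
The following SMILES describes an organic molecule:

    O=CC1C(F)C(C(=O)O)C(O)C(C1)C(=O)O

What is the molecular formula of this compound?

C9H11FO6

Walk through each heavy atom and fill implicit hydrogens from standard valence (C 4, N 3, O 2, S 2, halogen 1):
  atom 1: O, bond orders sum to 2 (valence 2) → 0 H
  atom 2: C, bond orders sum to 3 (valence 4) → 1 H
  atom 3: C, bond orders sum to 3 (valence 4) → 1 H
  atom 4: C, bond orders sum to 3 (valence 4) → 1 H
  atom 5: F (halogen, monovalent) → 0 H
  atom 6: C, bond orders sum to 3 (valence 4) → 1 H
  atom 7: C, bond orders sum to 4 (valence 4) → 0 H
  atom 8: O, bond orders sum to 2 (valence 2) → 0 H
  atom 9: O, bond orders sum to 1 (valence 2) → 1 H
  atom 10: C, bond orders sum to 3 (valence 4) → 1 H
  atom 11: O, bond orders sum to 1 (valence 2) → 1 H
  atom 12: C, bond orders sum to 3 (valence 4) → 1 H
  atom 13: C, bond orders sum to 2 (valence 4) → 2 H
  atom 14: C, bond orders sum to 4 (valence 4) → 0 H
  atom 15: O, bond orders sum to 2 (valence 2) → 0 H
  atom 16: O, bond orders sum to 1 (valence 2) → 1 H
Totals → C:9, H:11, F:1, O:6.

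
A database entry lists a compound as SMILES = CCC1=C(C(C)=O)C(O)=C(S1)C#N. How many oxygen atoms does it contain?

Scan the SMILES for O atoms (remember two-letter symbols like Cl and Br are single atoms).
Oxygen count: 2.

2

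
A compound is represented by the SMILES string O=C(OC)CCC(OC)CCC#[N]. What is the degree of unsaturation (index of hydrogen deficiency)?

Degree of unsaturation = (number of rings) + (number of π bonds).
Ring closures in the SMILES: 0.
π bonds: 1 double bond (each 1 DoU), 1 triple bond (each 2 DoU) → 3 DoU from unsaturation.
Total DoU = 0 + 3 = 3.

3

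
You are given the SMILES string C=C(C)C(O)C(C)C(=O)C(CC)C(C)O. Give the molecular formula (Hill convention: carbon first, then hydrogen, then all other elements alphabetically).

Walk through each heavy atom and fill implicit hydrogens from standard valence (C 4, N 3, O 2, S 2, halogen 1):
  atom 1: C, bond orders sum to 2 (valence 4) → 2 H
  atom 2: C, bond orders sum to 4 (valence 4) → 0 H
  atom 3: C, bond orders sum to 1 (valence 4) → 3 H
  atom 4: C, bond orders sum to 3 (valence 4) → 1 H
  atom 5: O, bond orders sum to 1 (valence 2) → 1 H
  atom 6: C, bond orders sum to 3 (valence 4) → 1 H
  atom 7: C, bond orders sum to 1 (valence 4) → 3 H
  atom 8: C, bond orders sum to 4 (valence 4) → 0 H
  atom 9: O, bond orders sum to 2 (valence 2) → 0 H
  atom 10: C, bond orders sum to 3 (valence 4) → 1 H
  atom 11: C, bond orders sum to 2 (valence 4) → 2 H
  atom 12: C, bond orders sum to 1 (valence 4) → 3 H
  atom 13: C, bond orders sum to 3 (valence 4) → 1 H
  atom 14: C, bond orders sum to 1 (valence 4) → 3 H
  atom 15: O, bond orders sum to 1 (valence 2) → 1 H
Totals → C:12, H:22, O:3.

C12H22O3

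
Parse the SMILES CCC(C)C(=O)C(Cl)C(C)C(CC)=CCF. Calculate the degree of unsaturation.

Molecular formula: C13H22ClFO.
DoU = (2C + 2 + N − H − X) / 2, where X is the halogen count and O/S are ignored.
    = (2·13 + 2 + 0 − 22 − 2) / 2 = 4 / 2 = 2.

2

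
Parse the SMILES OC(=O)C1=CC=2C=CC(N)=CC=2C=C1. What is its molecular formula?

Walk through each heavy atom and fill implicit hydrogens from standard valence (C 4, N 3, O 2, S 2, halogen 1):
  atom 1: O, bond orders sum to 1 (valence 2) → 1 H
  atom 2: C, bond orders sum to 4 (valence 4) → 0 H
  atom 3: O, bond orders sum to 2 (valence 2) → 0 H
  atom 4: C, bond orders sum to 4 (valence 4) → 0 H
  atom 5: C, bond orders sum to 3 (valence 4) → 1 H
  atom 6: C, bond orders sum to 4 (valence 4) → 0 H
  atom 7: C, bond orders sum to 3 (valence 4) → 1 H
  atom 8: C, bond orders sum to 3 (valence 4) → 1 H
  atom 9: C, bond orders sum to 4 (valence 4) → 0 H
  atom 10: N, bond orders sum to 1 (valence 3) → 2 H
  atom 11: C, bond orders sum to 3 (valence 4) → 1 H
  atom 12: C, bond orders sum to 4 (valence 4) → 0 H
  atom 13: C, bond orders sum to 3 (valence 4) → 1 H
  atom 14: C, bond orders sum to 3 (valence 4) → 1 H
Totals → C:11, H:9, N:1, O:2.
In Hill order: C11H9NO2.

C11H9NO2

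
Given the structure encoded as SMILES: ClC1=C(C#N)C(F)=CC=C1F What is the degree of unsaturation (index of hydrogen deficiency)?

Molecular formula: C7H2ClF2N.
DoU = (2C + 2 + N − H − X) / 2, where X is the halogen count and O/S are ignored.
    = (2·7 + 2 + 1 − 2 − 3) / 2 = 12 / 2 = 6.

6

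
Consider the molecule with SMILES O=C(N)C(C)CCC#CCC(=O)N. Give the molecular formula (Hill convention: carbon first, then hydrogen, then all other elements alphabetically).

C9H14N2O2

Walk through each heavy atom and fill implicit hydrogens from standard valence (C 4, N 3, O 2, S 2, halogen 1):
  atom 1: O, bond orders sum to 2 (valence 2) → 0 H
  atom 2: C, bond orders sum to 4 (valence 4) → 0 H
  atom 3: N, bond orders sum to 1 (valence 3) → 2 H
  atom 4: C, bond orders sum to 3 (valence 4) → 1 H
  atom 5: C, bond orders sum to 1 (valence 4) → 3 H
  atom 6: C, bond orders sum to 2 (valence 4) → 2 H
  atom 7: C, bond orders sum to 2 (valence 4) → 2 H
  atom 8: C, bond orders sum to 4 (valence 4) → 0 H
  atom 9: C, bond orders sum to 4 (valence 4) → 0 H
  atom 10: C, bond orders sum to 2 (valence 4) → 2 H
  atom 11: C, bond orders sum to 4 (valence 4) → 0 H
  atom 12: O, bond orders sum to 2 (valence 2) → 0 H
  atom 13: N, bond orders sum to 1 (valence 3) → 2 H
Totals → C:9, H:14, N:2, O:2.
In Hill order: C9H14N2O2.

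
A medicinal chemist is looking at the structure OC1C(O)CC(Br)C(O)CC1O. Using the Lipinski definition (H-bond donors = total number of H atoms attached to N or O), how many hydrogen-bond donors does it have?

Donors: find every N or O and count the H atoms it carries.
  atom 1 (O): bond orders sum to 1 → 1 H
  atom 4 (O): bond orders sum to 1 → 1 H
  atom 9 (O): bond orders sum to 1 → 1 H
  atom 12 (O): bond orders sum to 1 → 1 H
Lipinski HBD = 4.

4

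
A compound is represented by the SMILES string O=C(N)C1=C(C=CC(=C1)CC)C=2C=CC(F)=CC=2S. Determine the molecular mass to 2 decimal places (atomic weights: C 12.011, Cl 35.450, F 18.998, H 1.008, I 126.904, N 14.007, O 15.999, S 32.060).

275.34 g/mol

First, the molecular formula is C15H14FNOS (counting implicit H from valence).
  C: 15 × 12.011 = 180.165
  F: 1 × 18.998 = 18.998
  H: 14 × 1.008 = 14.112
  N: 1 × 14.007 = 14.007
  O: 1 × 15.999 = 15.999
  S: 1 × 32.060 = 32.060
Sum: 15×12.011 + 1×18.998 + 14×1.008 + 1×14.007 + 1×15.999 + 1×32.060 = 275.341 → 275.34 g/mol.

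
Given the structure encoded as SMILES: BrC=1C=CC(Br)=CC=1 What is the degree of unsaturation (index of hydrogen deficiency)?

4

Degree of unsaturation = (number of rings) + (number of π bonds).
Ring closures in the SMILES: 1.
π bonds: 3 double bonds (each 1 DoU) → 3 DoU from unsaturation.
Total DoU = 1 + 3 = 4.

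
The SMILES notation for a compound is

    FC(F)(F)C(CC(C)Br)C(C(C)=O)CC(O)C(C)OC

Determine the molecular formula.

Walk through each heavy atom and fill implicit hydrogens from standard valence (C 4, N 3, O 2, S 2, halogen 1):
  atom 1: F (halogen, monovalent) → 0 H
  atom 2: C, bond orders sum to 4 (valence 4) → 0 H
  atom 3: F (halogen, monovalent) → 0 H
  atom 4: F (halogen, monovalent) → 0 H
  atom 5: C, bond orders sum to 3 (valence 4) → 1 H
  atom 6: C, bond orders sum to 2 (valence 4) → 2 H
  atom 7: C, bond orders sum to 3 (valence 4) → 1 H
  atom 8: C, bond orders sum to 1 (valence 4) → 3 H
  atom 9: Br (halogen, monovalent) → 0 H
  atom 10: C, bond orders sum to 3 (valence 4) → 1 H
  atom 11: C, bond orders sum to 4 (valence 4) → 0 H
  atom 12: C, bond orders sum to 1 (valence 4) → 3 H
  atom 13: O, bond orders sum to 2 (valence 2) → 0 H
  atom 14: C, bond orders sum to 2 (valence 4) → 2 H
  atom 15: C, bond orders sum to 3 (valence 4) → 1 H
  atom 16: O, bond orders sum to 1 (valence 2) → 1 H
  atom 17: C, bond orders sum to 3 (valence 4) → 1 H
  atom 18: C, bond orders sum to 1 (valence 4) → 3 H
  atom 19: O, bond orders sum to 2 (valence 2) → 0 H
  atom 20: C, bond orders sum to 1 (valence 4) → 3 H
Totals → C:13, H:22, Br:1, F:3, O:3.
In Hill order: C13H22BrF3O3.

C13H22BrF3O3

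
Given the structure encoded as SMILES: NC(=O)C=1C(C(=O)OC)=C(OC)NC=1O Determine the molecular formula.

C8H10N2O5

Walk through each heavy atom and fill implicit hydrogens from standard valence (C 4, N 3, O 2, S 2, halogen 1):
  atom 1: N, bond orders sum to 1 (valence 3) → 2 H
  atom 2: C, bond orders sum to 4 (valence 4) → 0 H
  atom 3: O, bond orders sum to 2 (valence 2) → 0 H
  atom 4: C, bond orders sum to 4 (valence 4) → 0 H
  atom 5: C, bond orders sum to 4 (valence 4) → 0 H
  atom 6: C, bond orders sum to 4 (valence 4) → 0 H
  atom 7: O, bond orders sum to 2 (valence 2) → 0 H
  atom 8: O, bond orders sum to 2 (valence 2) → 0 H
  atom 9: C, bond orders sum to 1 (valence 4) → 3 H
  atom 10: C, bond orders sum to 4 (valence 4) → 0 H
  atom 11: O, bond orders sum to 2 (valence 2) → 0 H
  atom 12: C, bond orders sum to 1 (valence 4) → 3 H
  atom 13: N, bond orders sum to 2 (valence 3) → 1 H
  atom 14: C, bond orders sum to 4 (valence 4) → 0 H
  atom 15: O, bond orders sum to 1 (valence 2) → 1 H
Totals → C:8, H:10, N:2, O:5.
In Hill order: C8H10N2O5.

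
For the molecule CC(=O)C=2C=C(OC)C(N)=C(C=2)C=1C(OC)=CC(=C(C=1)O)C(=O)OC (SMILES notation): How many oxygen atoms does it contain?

Scan the SMILES for O atoms (remember two-letter symbols like Cl and Br are single atoms).
Oxygen count: 6.

6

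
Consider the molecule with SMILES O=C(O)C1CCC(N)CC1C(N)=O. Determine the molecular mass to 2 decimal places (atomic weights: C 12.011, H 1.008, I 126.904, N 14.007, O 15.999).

186.21 g/mol

First, the molecular formula is C8H14N2O3 (counting implicit H from valence).
  C: 8 × 12.011 = 96.088
  H: 14 × 1.008 = 14.112
  N: 2 × 14.007 = 28.014
  O: 3 × 15.999 = 47.997
Sum: 8×12.011 + 14×1.008 + 2×14.007 + 3×15.999 = 186.211 → 186.21 g/mol.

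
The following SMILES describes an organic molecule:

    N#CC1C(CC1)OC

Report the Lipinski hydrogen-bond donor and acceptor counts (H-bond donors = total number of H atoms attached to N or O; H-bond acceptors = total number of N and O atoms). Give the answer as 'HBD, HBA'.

0, 2

Donors: find every N or O and count the H atoms it carries.
  atom 1 (N): bond orders sum to 3 → 0 H
  atom 7 (O): bond orders sum to 2 → 0 H
Lipinski HBD = 0.
Acceptors: N atoms = 1, O atoms = 1 → HBA = 2.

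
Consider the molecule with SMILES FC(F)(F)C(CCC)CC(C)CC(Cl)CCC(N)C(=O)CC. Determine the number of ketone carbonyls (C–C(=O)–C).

1

The ketone motif appears at heavy-atom position 19 in the SMILES.
Other groups present: 1 primary amine.
Ketone count: 1.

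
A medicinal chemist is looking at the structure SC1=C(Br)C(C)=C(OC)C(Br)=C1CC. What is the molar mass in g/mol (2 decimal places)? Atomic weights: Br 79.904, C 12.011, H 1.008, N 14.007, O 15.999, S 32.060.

First, the molecular formula is C10H12Br2OS (counting implicit H from valence).
  Br: 2 × 79.904 = 159.808
  C: 10 × 12.011 = 120.110
  H: 12 × 1.008 = 12.096
  O: 1 × 15.999 = 15.999
  S: 1 × 32.060 = 32.060
Sum: 2×79.904 + 10×12.011 + 12×1.008 + 1×15.999 + 1×32.060 = 340.073 → 340.07 g/mol.

340.07 g/mol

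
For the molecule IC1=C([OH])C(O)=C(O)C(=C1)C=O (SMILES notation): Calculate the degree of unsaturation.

5

Molecular formula: C7H5IO4.
DoU = (2C + 2 + N − H − X) / 2, where X is the halogen count and O/S are ignored.
    = (2·7 + 2 + 0 − 5 − 1) / 2 = 10 / 2 = 5.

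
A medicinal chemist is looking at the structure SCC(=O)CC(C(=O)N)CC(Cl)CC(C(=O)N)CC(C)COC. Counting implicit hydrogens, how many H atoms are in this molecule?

27

Walk through each heavy atom and fill implicit hydrogens from standard valence (C 4, N 3, O 2, S 2, halogen 1):
  atom 1: S, bond orders sum to 1 (valence 2) → 1 H
  atom 2: C, bond orders sum to 2 (valence 4) → 2 H
  atom 3: C, bond orders sum to 4 (valence 4) → 0 H
  atom 4: O, bond orders sum to 2 (valence 2) → 0 H
  atom 5: C, bond orders sum to 2 (valence 4) → 2 H
  atom 6: C, bond orders sum to 3 (valence 4) → 1 H
  atom 7: C, bond orders sum to 4 (valence 4) → 0 H
  atom 8: O, bond orders sum to 2 (valence 2) → 0 H
  atom 9: N, bond orders sum to 1 (valence 3) → 2 H
  atom 10: C, bond orders sum to 2 (valence 4) → 2 H
  atom 11: C, bond orders sum to 3 (valence 4) → 1 H
  atom 12: Cl (halogen, monovalent) → 0 H
  atom 13: C, bond orders sum to 2 (valence 4) → 2 H
  atom 14: C, bond orders sum to 3 (valence 4) → 1 H
  atom 15: C, bond orders sum to 4 (valence 4) → 0 H
  atom 16: O, bond orders sum to 2 (valence 2) → 0 H
  atom 17: N, bond orders sum to 1 (valence 3) → 2 H
  atom 18: C, bond orders sum to 2 (valence 4) → 2 H
  atom 19: C, bond orders sum to 3 (valence 4) → 1 H
  atom 20: C, bond orders sum to 1 (valence 4) → 3 H
  atom 21: C, bond orders sum to 2 (valence 4) → 2 H
  atom 22: O, bond orders sum to 2 (valence 2) → 0 H
  atom 23: C, bond orders sum to 1 (valence 4) → 3 H
Total hydrogens: 27.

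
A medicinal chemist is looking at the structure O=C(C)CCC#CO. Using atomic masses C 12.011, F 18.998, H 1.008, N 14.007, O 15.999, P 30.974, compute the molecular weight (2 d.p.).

First, the molecular formula is C6H8O2 (counting implicit H from valence).
  C: 6 × 12.011 = 72.066
  H: 8 × 1.008 = 8.064
  O: 2 × 15.999 = 31.998
Sum: 6×12.011 + 8×1.008 + 2×15.999 = 112.128 → 112.13 g/mol.

112.13 g/mol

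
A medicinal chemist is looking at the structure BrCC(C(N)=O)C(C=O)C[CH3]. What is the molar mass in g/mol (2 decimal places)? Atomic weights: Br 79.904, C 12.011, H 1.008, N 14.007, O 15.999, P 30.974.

First, the molecular formula is C7H12BrNO2 (counting implicit H from valence).
  Br: 1 × 79.904 = 79.904
  C: 7 × 12.011 = 84.077
  H: 12 × 1.008 = 12.096
  N: 1 × 14.007 = 14.007
  O: 2 × 15.999 = 31.998
Sum: 1×79.904 + 7×12.011 + 12×1.008 + 1×14.007 + 2×15.999 = 222.082 → 222.08 g/mol.

222.08 g/mol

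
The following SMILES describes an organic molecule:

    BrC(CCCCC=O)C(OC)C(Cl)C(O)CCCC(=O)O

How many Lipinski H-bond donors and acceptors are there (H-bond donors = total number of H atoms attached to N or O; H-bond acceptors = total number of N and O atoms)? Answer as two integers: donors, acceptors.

Donors: find every N or O and count the H atoms it carries.
  atom 8 (O): bond orders sum to 2 → 0 H
  atom 10 (O): bond orders sum to 2 → 0 H
  atom 15 (O): bond orders sum to 1 → 1 H
  atom 20 (O): bond orders sum to 2 → 0 H
  atom 21 (O): bond orders sum to 1 → 1 H
Lipinski HBD = 2.
Acceptors: N atoms = 0, O atoms = 5 → HBA = 5.

2, 5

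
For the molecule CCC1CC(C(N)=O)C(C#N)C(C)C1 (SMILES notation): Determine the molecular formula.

Walk through each heavy atom and fill implicit hydrogens from standard valence (C 4, N 3, O 2, S 2, halogen 1):
  atom 1: C, bond orders sum to 1 (valence 4) → 3 H
  atom 2: C, bond orders sum to 2 (valence 4) → 2 H
  atom 3: C, bond orders sum to 3 (valence 4) → 1 H
  atom 4: C, bond orders sum to 2 (valence 4) → 2 H
  atom 5: C, bond orders sum to 3 (valence 4) → 1 H
  atom 6: C, bond orders sum to 4 (valence 4) → 0 H
  atom 7: N, bond orders sum to 1 (valence 3) → 2 H
  atom 8: O, bond orders sum to 2 (valence 2) → 0 H
  atom 9: C, bond orders sum to 3 (valence 4) → 1 H
  atom 10: C, bond orders sum to 4 (valence 4) → 0 H
  atom 11: N, bond orders sum to 3 (valence 3) → 0 H
  atom 12: C, bond orders sum to 3 (valence 4) → 1 H
  atom 13: C, bond orders sum to 1 (valence 4) → 3 H
  atom 14: C, bond orders sum to 2 (valence 4) → 2 H
Totals → C:11, H:18, N:2, O:1.

C11H18N2O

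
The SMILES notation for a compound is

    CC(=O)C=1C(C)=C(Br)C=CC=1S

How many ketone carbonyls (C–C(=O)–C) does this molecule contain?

The ketone motif appears at heavy-atom position 2 in the SMILES.
Other groups present: 1 thiol.
Ketone count: 1.

1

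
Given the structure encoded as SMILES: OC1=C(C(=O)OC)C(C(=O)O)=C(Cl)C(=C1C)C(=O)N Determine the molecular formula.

Walk through each heavy atom and fill implicit hydrogens from standard valence (C 4, N 3, O 2, S 2, halogen 1):
  atom 1: O, bond orders sum to 1 (valence 2) → 1 H
  atom 2: C, bond orders sum to 4 (valence 4) → 0 H
  atom 3: C, bond orders sum to 4 (valence 4) → 0 H
  atom 4: C, bond orders sum to 4 (valence 4) → 0 H
  atom 5: O, bond orders sum to 2 (valence 2) → 0 H
  atom 6: O, bond orders sum to 2 (valence 2) → 0 H
  atom 7: C, bond orders sum to 1 (valence 4) → 3 H
  atom 8: C, bond orders sum to 4 (valence 4) → 0 H
  atom 9: C, bond orders sum to 4 (valence 4) → 0 H
  atom 10: O, bond orders sum to 2 (valence 2) → 0 H
  atom 11: O, bond orders sum to 1 (valence 2) → 1 H
  atom 12: C, bond orders sum to 4 (valence 4) → 0 H
  atom 13: Cl (halogen, monovalent) → 0 H
  atom 14: C, bond orders sum to 4 (valence 4) → 0 H
  atom 15: C, bond orders sum to 4 (valence 4) → 0 H
  atom 16: C, bond orders sum to 1 (valence 4) → 3 H
  atom 17: C, bond orders sum to 4 (valence 4) → 0 H
  atom 18: O, bond orders sum to 2 (valence 2) → 0 H
  atom 19: N, bond orders sum to 1 (valence 3) → 2 H
Totals → C:11, H:10, Cl:1, N:1, O:6.
In Hill order: C11H10ClNO6.

C11H10ClNO6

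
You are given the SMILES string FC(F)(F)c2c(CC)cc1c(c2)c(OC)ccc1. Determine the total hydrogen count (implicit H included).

13

Walk through each heavy atom and fill implicit hydrogens from standard valence (C 4, N 3, O 2, S 2, halogen 1); for lowercase aromatic atoms, an aromatic c carries 1 H when it has two neighbours and 0 H with three, and aromatic n carries 0 H:
  atom 1: F (halogen, monovalent) → 0 H
  atom 2: C, bond orders sum to 4 (valence 4) → 0 H
  atom 3: F (halogen, monovalent) → 0 H
  atom 4: F (halogen, monovalent) → 0 H
  atom 5: aromatic c, 3 neighbours → 0 H
  atom 6: aromatic c, 3 neighbours → 0 H
  atom 7: C, bond orders sum to 2 (valence 4) → 2 H
  atom 8: C, bond orders sum to 1 (valence 4) → 3 H
  atom 9: aromatic c, 2 neighbours → 1 H
  atom 10: aromatic c, 3 neighbours → 0 H
  atom 11: aromatic c, 3 neighbours → 0 H
  atom 12: aromatic c, 2 neighbours → 1 H
  atom 13: aromatic c, 3 neighbours → 0 H
  atom 14: O, bond orders sum to 2 (valence 2) → 0 H
  atom 15: C, bond orders sum to 1 (valence 4) → 3 H
  atom 16: aromatic c, 2 neighbours → 1 H
  atom 17: aromatic c, 2 neighbours → 1 H
  atom 18: aromatic c, 2 neighbours → 1 H
Total hydrogens: 13.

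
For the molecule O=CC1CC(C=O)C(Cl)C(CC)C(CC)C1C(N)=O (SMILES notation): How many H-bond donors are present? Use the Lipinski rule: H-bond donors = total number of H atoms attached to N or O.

2

Donors: find every N or O and count the H atoms it carries.
  atom 1 (O): bond orders sum to 2 → 0 H
  atom 7 (O): bond orders sum to 2 → 0 H
  atom 18 (N): bond orders sum to 1 → 2 H
  atom 19 (O): bond orders sum to 2 → 0 H
Lipinski HBD = 2.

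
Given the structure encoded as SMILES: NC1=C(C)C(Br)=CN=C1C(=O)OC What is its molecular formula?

C8H9BrN2O2

Walk through each heavy atom and fill implicit hydrogens from standard valence (C 4, N 3, O 2, S 2, halogen 1):
  atom 1: N, bond orders sum to 1 (valence 3) → 2 H
  atom 2: C, bond orders sum to 4 (valence 4) → 0 H
  atom 3: C, bond orders sum to 4 (valence 4) → 0 H
  atom 4: C, bond orders sum to 1 (valence 4) → 3 H
  atom 5: C, bond orders sum to 4 (valence 4) → 0 H
  atom 6: Br (halogen, monovalent) → 0 H
  atom 7: C, bond orders sum to 3 (valence 4) → 1 H
  atom 8: N, bond orders sum to 3 (valence 3) → 0 H
  atom 9: C, bond orders sum to 4 (valence 4) → 0 H
  atom 10: C, bond orders sum to 4 (valence 4) → 0 H
  atom 11: O, bond orders sum to 2 (valence 2) → 0 H
  atom 12: O, bond orders sum to 2 (valence 2) → 0 H
  atom 13: C, bond orders sum to 1 (valence 4) → 3 H
Totals → C:8, H:9, Br:1, N:2, O:2.
In Hill order: C8H9BrN2O2.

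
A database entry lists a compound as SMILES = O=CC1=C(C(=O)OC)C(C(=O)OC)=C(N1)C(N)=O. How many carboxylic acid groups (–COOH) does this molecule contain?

Scan the SMILES for the carboxylic acid motif — none present.
Groups that are present: 1 aldehyde, 1 amide, 2 ester.

0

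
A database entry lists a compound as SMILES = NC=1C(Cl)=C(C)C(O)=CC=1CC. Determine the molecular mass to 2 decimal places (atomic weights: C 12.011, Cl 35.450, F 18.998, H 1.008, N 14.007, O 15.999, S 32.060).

First, the molecular formula is C9H12ClNO (counting implicit H from valence).
  C: 9 × 12.011 = 108.099
  Cl: 1 × 35.450 = 35.450
  H: 12 × 1.008 = 12.096
  N: 1 × 14.007 = 14.007
  O: 1 × 15.999 = 15.999
Sum: 9×12.011 + 1×35.450 + 12×1.008 + 1×14.007 + 1×15.999 = 185.651 → 185.65 g/mol.

185.65 g/mol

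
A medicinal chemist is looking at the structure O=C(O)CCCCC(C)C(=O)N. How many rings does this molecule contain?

0

In SMILES, each pair of matching ring-closure digits denotes one ring-closing bond; the number of such bonds equals the number of independent rings.
Ring-closure bonds here: 0.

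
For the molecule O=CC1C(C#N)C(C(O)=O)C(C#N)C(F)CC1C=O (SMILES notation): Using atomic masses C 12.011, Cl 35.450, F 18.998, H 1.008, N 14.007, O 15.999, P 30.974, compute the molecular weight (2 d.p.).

First, the molecular formula is C12H11FN2O4 (counting implicit H from valence).
  C: 12 × 12.011 = 144.132
  F: 1 × 18.998 = 18.998
  H: 11 × 1.008 = 11.088
  N: 2 × 14.007 = 28.014
  O: 4 × 15.999 = 63.996
Sum: 12×12.011 + 1×18.998 + 11×1.008 + 2×14.007 + 4×15.999 = 266.228 → 266.23 g/mol.

266.23 g/mol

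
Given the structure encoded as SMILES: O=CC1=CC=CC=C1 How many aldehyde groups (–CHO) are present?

1

The aldehyde motif appears at heavy-atom position 2 in the SMILES.
Aldehyde count: 1.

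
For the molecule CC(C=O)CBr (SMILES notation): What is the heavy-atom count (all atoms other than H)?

Every atom symbol written in the SMILES (organic subset) is one heavy atom; implicit H are not written.
Heavy atoms by element → Br:1, C:4, O:1.
Total: 6.

6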